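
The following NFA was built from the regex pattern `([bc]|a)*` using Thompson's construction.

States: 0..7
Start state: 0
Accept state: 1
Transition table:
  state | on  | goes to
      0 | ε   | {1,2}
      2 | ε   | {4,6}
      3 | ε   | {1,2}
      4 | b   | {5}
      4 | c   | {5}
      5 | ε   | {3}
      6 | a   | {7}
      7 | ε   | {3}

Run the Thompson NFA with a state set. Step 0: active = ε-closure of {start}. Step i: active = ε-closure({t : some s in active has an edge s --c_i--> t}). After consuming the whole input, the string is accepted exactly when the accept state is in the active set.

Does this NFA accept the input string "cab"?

Answer: ACCEPT

Trace:
start: ε-closure({0}) = {0,1,2,4,6}
'c' @ 1: {1,2,3,4,5,6}  ✓accept
'a' @ 2: {1,2,3,4,6,7}  ✓accept
'b' @ 3: {1,2,3,4,5,6}  ✓accept
end set {1,2,3,4,5,6} — state 1 in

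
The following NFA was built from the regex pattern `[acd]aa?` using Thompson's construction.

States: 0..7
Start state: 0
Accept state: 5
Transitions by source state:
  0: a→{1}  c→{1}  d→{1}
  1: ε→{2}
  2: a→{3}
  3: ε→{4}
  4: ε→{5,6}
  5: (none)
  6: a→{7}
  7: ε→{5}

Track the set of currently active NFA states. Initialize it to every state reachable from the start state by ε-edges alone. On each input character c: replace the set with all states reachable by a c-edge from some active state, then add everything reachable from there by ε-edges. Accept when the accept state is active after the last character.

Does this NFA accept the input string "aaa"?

start: ε-closure({0}) = {0}
'a' @ 1: {1,2}
'a' @ 2: {3,4,5,6}  ✓accept
'a' @ 3: {5,7}  ✓accept
final: {5,7}; accept 5 in set

Answer: ACCEPT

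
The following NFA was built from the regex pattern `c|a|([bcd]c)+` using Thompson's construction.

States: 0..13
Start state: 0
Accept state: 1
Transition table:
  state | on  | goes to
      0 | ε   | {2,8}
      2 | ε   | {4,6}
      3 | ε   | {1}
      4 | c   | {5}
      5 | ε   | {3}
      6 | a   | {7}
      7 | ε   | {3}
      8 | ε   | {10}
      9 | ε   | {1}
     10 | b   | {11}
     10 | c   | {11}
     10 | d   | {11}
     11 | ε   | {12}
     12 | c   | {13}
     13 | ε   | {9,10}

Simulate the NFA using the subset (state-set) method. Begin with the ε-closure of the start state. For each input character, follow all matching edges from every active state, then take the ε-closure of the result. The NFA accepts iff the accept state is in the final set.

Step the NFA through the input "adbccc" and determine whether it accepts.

Answer: REJECT

Derivation:
S₀ = ε-closure({0}) = {0,2,4,6,8,10}
'a' @ 1: {1,3,7}  (accept∈set)
'd' @ 2: {}  — state set empty
rest 'bccc' ignored (set empty)
end set {} — state 1 not in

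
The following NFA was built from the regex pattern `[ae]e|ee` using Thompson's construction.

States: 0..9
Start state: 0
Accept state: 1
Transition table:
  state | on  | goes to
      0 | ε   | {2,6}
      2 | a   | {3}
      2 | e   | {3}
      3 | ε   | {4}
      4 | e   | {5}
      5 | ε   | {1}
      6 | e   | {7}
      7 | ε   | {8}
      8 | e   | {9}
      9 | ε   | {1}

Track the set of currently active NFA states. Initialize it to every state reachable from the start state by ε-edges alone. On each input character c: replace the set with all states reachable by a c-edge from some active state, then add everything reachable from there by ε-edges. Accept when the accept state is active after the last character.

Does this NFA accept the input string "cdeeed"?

Answer: REJECT

Derivation:
initial (ε-close {0}): {0,2,6}
'c' @ 1: {}  — state set empty
rest 'deeed' ignored (set empty)
end set {} — state 1 not in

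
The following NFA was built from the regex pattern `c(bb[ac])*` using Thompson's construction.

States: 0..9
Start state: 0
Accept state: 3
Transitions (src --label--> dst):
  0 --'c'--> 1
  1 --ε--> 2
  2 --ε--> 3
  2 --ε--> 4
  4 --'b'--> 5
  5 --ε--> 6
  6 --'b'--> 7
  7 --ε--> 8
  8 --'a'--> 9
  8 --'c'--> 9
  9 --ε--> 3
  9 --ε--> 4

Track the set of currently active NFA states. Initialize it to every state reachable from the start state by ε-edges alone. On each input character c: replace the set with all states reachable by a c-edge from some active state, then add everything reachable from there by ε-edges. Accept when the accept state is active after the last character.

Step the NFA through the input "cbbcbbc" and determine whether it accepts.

start: ε-closure({0}) = {0}
'c' @ 1: {1,2,3,4}  [accepting]
'b' @ 2: {5,6}
'b' @ 3: {7,8}
'c' @ 4: {3,4,9}  [accepting]
'b' @ 5: {5,6}
'b' @ 6: {7,8}
'c' @ 7: {3,4,9}  [accepting]
after full input: {3,4,9}  (accept=3 in)

Answer: ACCEPT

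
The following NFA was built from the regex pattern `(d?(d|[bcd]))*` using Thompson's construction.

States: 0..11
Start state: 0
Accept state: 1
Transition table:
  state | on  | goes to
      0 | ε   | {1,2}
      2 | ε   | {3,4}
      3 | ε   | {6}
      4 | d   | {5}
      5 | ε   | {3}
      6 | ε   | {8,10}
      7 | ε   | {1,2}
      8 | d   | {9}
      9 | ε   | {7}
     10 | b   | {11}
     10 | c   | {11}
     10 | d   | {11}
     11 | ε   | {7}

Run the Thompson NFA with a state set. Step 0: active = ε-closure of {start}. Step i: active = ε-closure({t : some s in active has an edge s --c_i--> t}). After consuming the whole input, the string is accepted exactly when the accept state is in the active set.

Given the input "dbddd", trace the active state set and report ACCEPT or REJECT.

initial (ε-close {0}): {0,1,2,3,4,6,8,10}
'd' @ 1: {1,2,3,4,5,6,7,8,9,10,11}  (accept∈set)
'b' @ 2: {1,2,3,4,6,7,8,10,11}  (accept∈set)
'd' @ 3: {1,2,3,4,5,6,7,8,9,10,11}  (accept∈set)
'd' @ 4: {1,2,3,4,5,6,7,8,9,10,11}  (accept∈set)
'd' @ 5: {1,2,3,4,5,6,7,8,9,10,11}  (accept∈set)
after full input: {1,2,3,4,5,6,7,8,9,10,11}  (accept=1 in)

Answer: ACCEPT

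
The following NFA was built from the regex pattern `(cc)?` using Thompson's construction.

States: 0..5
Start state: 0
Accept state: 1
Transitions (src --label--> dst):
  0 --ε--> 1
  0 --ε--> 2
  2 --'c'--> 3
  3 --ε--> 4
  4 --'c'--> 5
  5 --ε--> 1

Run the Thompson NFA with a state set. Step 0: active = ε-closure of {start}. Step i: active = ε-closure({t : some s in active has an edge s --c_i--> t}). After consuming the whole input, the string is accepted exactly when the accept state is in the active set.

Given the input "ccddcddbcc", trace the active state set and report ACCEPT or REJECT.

Answer: REJECT

Steps:
start: ε-closure({0}) = {0,1,2}
'c' @ 1: {3,4}
'c' @ 2: {1,5}  [accepting]
'd' @ 3: {}  — dead — no transitions
rest 'dcddbcc' ignored (set empty)
end set {} — state 1 not in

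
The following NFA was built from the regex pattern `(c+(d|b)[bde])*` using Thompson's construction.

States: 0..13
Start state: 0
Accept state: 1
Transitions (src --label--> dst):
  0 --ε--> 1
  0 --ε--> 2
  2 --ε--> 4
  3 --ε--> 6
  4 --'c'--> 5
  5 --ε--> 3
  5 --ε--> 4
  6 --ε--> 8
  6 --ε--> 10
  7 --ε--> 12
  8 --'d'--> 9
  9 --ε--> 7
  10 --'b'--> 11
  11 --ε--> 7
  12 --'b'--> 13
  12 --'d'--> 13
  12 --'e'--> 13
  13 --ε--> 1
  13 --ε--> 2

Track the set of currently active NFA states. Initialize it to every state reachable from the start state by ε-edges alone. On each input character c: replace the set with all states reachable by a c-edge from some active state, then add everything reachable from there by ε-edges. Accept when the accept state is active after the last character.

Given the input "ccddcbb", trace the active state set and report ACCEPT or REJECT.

Answer: ACCEPT

Steps:
start: ε-closure({0}) = {0,1,2,4}
'c' @ 1: {3,4,5,6,8,10}
'c' @ 2: {3,4,5,6,8,10}
'd' @ 3: {7,9,12}
'd' @ 4: {1,2,4,13}  [accepting]
'c' @ 5: {3,4,5,6,8,10}
'b' @ 6: {7,11,12}
'b' @ 7: {1,2,4,13}  [accepting]
final: {1,2,4,13}; accept 1 in set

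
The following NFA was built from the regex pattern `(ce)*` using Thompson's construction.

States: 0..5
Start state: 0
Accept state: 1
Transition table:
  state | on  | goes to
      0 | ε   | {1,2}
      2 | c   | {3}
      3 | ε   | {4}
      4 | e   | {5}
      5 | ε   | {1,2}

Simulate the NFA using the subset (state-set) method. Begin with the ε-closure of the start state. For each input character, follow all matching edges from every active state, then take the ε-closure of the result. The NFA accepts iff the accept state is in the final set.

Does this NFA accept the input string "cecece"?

start: ε-closure({0}) = {0,1,2}
'c' @ 1: {3,4}
'e' @ 2: {1,2,5}  (accept∈set)
'c' @ 3: {3,4}
'e' @ 4: {1,2,5}  (accept∈set)
'c' @ 5: {3,4}
'e' @ 6: {1,2,5}  (accept∈set)
after full input: {1,2,5}  (accept=1 in)

Answer: ACCEPT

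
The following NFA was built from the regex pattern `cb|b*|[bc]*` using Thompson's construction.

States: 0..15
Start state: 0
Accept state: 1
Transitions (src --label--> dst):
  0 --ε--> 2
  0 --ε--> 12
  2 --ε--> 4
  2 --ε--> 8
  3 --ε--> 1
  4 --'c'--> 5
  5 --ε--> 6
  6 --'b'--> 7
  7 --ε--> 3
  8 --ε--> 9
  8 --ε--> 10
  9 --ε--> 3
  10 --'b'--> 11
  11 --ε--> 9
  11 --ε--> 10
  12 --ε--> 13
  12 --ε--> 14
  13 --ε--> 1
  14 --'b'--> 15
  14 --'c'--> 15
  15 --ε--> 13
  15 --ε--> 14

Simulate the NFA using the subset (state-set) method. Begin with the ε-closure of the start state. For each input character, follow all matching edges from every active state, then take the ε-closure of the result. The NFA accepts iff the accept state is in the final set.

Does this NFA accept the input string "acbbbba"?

Answer: REJECT

Derivation:
S₀ = ε-closure({0}) = {0,1,2,3,4,8,9,10,12,13,14}
'a' @ 1: {}  — dead — no transitions
rest 'cbbbba' ignored (set empty)
final: {}; accept 1 not in set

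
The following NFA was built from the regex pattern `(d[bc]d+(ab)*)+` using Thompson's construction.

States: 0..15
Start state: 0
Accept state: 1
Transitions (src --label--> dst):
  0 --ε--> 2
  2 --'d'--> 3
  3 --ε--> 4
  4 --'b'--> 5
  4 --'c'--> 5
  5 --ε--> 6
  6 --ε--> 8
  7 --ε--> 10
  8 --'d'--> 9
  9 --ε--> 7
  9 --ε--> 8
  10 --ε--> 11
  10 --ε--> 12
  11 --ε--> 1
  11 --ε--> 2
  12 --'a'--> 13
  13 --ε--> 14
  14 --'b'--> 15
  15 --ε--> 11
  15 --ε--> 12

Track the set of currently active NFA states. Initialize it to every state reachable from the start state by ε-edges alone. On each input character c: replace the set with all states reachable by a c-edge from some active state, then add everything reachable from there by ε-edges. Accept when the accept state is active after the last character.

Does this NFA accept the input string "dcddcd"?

Answer: ACCEPT

Trace:
initial (ε-close {0}): {0,2}
'd' @ 1: {3,4}
'c' @ 2: {5,6,8}
'd' @ 3: {1,2,7,8,9,10,11,12}  ✓accept
'd' @ 4: {1,2,3,4,7,8,9,10,11,12}  ✓accept
'c' @ 5: {5,6,8}
'd' @ 6: {1,2,7,8,9,10,11,12}  ✓accept
final: {1,2,7,8,9,10,11,12}; accept 1 in set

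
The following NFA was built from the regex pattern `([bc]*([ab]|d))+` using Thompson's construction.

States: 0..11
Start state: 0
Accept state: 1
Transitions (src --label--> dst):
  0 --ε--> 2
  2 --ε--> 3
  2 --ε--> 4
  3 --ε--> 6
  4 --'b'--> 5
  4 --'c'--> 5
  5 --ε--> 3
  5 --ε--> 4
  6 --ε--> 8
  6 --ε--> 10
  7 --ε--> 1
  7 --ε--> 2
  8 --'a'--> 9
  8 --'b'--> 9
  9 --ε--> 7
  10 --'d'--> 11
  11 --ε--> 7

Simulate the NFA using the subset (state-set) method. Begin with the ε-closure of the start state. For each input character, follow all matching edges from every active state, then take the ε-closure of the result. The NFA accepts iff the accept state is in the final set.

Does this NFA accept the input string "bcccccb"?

Answer: ACCEPT

Steps:
start: ε-closure({0}) = {0,2,3,4,6,8,10}
'b' @ 1: {1,2,3,4,5,6,7,8,9,10}  (accept∈set)
'c' @ 2: {3,4,5,6,8,10}
'c' @ 3: {3,4,5,6,8,10}
'c' @ 4: {3,4,5,6,8,10}
'c' @ 5: {3,4,5,6,8,10}
'c' @ 6: {3,4,5,6,8,10}
'b' @ 7: {1,2,3,4,5,6,7,8,9,10}  (accept∈set)
end set {1,2,3,4,5,6,7,8,9,10} — state 1 in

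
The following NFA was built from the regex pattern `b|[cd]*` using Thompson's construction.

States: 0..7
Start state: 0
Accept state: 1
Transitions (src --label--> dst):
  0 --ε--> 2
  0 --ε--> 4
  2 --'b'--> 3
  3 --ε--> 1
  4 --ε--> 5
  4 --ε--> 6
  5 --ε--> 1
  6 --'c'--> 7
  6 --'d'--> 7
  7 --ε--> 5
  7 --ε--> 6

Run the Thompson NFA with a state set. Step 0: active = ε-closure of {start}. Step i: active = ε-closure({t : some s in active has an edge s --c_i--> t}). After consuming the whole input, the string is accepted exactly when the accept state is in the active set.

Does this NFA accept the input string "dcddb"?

S₀ = ε-closure({0}) = {0,1,2,4,5,6}
'd' @ 1: {1,5,6,7}  [accepting]
'c' @ 2: {1,5,6,7}  [accepting]
'd' @ 3: {1,5,6,7}  [accepting]
'd' @ 4: {1,5,6,7}  [accepting]
'b' @ 5: {}  — state set empty
after full input: {}  (accept=1 not in)

Answer: REJECT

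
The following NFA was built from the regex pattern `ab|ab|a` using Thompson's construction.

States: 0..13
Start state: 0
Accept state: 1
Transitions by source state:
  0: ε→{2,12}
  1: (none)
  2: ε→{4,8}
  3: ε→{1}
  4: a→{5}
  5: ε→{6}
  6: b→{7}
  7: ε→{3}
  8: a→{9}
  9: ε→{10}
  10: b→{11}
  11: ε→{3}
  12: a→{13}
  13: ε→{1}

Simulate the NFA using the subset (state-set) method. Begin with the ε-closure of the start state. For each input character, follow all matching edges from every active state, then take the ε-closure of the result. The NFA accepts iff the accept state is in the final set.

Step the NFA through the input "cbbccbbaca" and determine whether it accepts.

start: ε-closure({0}) = {0,2,4,8,12}
'c' @ 1: {}  — no active states
rest 'bbccbbaca' ignored (set empty)
after full input: {}  (accept=1 not in)

Answer: REJECT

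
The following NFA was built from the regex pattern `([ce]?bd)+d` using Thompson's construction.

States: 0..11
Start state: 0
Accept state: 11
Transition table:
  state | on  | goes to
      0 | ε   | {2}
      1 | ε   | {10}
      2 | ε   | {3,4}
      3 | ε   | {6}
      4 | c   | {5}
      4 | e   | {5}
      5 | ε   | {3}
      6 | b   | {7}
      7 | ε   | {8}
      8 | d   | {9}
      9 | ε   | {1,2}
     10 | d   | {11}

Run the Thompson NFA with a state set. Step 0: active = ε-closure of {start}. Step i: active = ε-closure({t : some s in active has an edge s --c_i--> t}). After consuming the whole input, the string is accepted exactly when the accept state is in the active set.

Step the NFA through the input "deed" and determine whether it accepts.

S₀ = ε-closure({0}) = {0,2,3,4,6}
'd' @ 1: {}  — state set empty
rest 'eed' ignored (set empty)
end set {} — state 11 not in

Answer: REJECT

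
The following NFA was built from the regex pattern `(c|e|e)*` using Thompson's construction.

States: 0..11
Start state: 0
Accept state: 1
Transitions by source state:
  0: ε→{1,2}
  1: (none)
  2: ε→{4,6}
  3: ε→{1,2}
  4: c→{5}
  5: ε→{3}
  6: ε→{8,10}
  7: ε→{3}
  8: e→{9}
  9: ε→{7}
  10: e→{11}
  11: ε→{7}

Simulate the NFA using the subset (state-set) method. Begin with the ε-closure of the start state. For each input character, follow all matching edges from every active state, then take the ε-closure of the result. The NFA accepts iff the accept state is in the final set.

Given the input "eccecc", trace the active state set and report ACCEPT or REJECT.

S₀ = ε-closure({0}) = {0,1,2,4,6,8,10}
'e' @ 1: {1,2,3,4,6,7,8,9,10,11}  [accepting]
'c' @ 2: {1,2,3,4,5,6,8,10}  [accepting]
'c' @ 3: {1,2,3,4,5,6,8,10}  [accepting]
'e' @ 4: {1,2,3,4,6,7,8,9,10,11}  [accepting]
'c' @ 5: {1,2,3,4,5,6,8,10}  [accepting]
'c' @ 6: {1,2,3,4,5,6,8,10}  [accepting]
end set {1,2,3,4,5,6,8,10} — state 1 in

Answer: ACCEPT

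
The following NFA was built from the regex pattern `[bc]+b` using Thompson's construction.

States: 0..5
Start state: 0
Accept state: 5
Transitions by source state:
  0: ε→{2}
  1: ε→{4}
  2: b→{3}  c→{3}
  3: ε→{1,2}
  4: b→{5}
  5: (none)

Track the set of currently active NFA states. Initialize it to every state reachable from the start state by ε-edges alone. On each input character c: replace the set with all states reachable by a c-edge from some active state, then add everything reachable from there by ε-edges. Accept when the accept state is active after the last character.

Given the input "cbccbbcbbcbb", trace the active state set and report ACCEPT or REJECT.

Answer: ACCEPT

Steps:
start: ε-closure({0}) = {0,2}
'c' @ 1: {1,2,3,4}
'b' @ 2: {1,2,3,4,5}  ✓accept
'c' @ 3: {1,2,3,4}
'c' @ 4: {1,2,3,4}
'b' @ 5: {1,2,3,4,5}  ✓accept
'b' @ 6: {1,2,3,4,5}  ✓accept
'c' @ 7: {1,2,3,4}
'b' @ 8: {1,2,3,4,5}  ✓accept
'b' @ 9: {1,2,3,4,5}  ✓accept
'c' @ 10: {1,2,3,4}
'b' @ 11: {1,2,3,4,5}  ✓accept
'b' @ 12: {1,2,3,4,5}  ✓accept
after full input: {1,2,3,4,5}  (accept=5 in)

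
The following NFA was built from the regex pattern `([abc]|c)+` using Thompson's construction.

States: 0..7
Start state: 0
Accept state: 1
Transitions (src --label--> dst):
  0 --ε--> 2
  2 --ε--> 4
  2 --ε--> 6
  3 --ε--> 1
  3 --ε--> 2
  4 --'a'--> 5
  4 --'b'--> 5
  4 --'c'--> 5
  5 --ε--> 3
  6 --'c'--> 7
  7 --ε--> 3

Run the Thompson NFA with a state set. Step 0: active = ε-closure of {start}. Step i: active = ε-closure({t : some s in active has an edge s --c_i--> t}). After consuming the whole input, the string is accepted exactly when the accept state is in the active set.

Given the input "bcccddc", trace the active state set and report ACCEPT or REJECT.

Answer: REJECT

Trace:
start: ε-closure({0}) = {0,2,4,6}
'b' @ 1: {1,2,3,4,5,6}  [accepting]
'c' @ 2: {1,2,3,4,5,6,7}  [accepting]
'c' @ 3: {1,2,3,4,5,6,7}  [accepting]
'c' @ 4: {1,2,3,4,5,6,7}  [accepting]
'd' @ 5: {}  — dead — no transitions
rest 'dc' ignored (set empty)
end set {} — state 1 not in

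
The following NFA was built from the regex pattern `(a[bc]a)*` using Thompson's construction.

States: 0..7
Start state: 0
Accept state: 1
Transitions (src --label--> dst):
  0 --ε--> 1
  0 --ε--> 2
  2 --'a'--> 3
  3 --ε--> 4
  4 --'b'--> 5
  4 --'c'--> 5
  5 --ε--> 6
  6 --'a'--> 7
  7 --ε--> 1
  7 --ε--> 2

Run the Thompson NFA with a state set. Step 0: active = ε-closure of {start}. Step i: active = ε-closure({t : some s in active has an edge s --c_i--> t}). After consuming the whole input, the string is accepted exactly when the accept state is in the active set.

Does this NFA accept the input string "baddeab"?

S₀ = ε-closure({0}) = {0,1,2}
'b' @ 1: {}  — dead — no transitions
rest 'addeab' ignored (set empty)
final: {}; accept 1 not in set

Answer: REJECT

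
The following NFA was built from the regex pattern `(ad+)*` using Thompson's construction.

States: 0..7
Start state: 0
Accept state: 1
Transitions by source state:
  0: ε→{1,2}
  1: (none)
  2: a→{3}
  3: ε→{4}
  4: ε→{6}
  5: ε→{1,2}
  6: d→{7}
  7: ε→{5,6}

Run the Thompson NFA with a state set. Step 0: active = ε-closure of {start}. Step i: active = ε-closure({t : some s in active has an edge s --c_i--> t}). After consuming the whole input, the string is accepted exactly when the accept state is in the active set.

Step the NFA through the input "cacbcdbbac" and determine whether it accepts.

initial (ε-close {0}): {0,1,2}
'c' @ 1: {}  — state set empty
rest 'acbcdbbac' ignored (set empty)
final: {}; accept 1 not in set

Answer: REJECT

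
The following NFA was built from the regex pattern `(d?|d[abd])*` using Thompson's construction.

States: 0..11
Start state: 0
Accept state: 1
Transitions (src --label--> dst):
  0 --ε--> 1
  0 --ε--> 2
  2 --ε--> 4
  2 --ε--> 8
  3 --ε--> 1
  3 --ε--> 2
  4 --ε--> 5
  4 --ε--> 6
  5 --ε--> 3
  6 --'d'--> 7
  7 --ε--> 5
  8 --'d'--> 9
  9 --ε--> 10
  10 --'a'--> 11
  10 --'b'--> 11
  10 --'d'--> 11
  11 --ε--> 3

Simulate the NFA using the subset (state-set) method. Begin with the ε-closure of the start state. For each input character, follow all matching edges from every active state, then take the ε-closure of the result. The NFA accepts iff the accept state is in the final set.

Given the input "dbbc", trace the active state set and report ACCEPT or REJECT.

initial (ε-close {0}): {0,1,2,3,4,5,6,8}
'd' @ 1: {1,2,3,4,5,6,7,8,9,10}  ✓accept
'b' @ 2: {1,2,3,4,5,6,8,11}  ✓accept
'b' @ 3: {}  — state set empty
rest 'c' ignored (set empty)
end set {} — state 1 not in

Answer: REJECT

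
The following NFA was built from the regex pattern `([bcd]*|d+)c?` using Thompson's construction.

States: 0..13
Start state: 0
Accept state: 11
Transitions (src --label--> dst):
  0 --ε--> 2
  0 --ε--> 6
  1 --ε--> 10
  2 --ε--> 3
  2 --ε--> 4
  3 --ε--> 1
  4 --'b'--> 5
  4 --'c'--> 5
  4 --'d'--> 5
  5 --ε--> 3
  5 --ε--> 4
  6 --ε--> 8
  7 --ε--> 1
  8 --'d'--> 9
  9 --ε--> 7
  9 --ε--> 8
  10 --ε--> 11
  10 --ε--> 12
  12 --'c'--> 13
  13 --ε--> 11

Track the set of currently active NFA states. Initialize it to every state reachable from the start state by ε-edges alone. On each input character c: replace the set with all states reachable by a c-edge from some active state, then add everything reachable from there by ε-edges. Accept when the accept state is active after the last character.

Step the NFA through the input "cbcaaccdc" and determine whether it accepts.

initial (ε-close {0}): {0,1,2,3,4,6,8,10,11,12}
'c' @ 1: {1,3,4,5,10,11,12,13}  ✓accept
'b' @ 2: {1,3,4,5,10,11,12}  ✓accept
'c' @ 3: {1,3,4,5,10,11,12,13}  ✓accept
'a' @ 4: {}  — dead — no transitions
rest 'accdc' ignored (set empty)
final: {}; accept 11 not in set

Answer: REJECT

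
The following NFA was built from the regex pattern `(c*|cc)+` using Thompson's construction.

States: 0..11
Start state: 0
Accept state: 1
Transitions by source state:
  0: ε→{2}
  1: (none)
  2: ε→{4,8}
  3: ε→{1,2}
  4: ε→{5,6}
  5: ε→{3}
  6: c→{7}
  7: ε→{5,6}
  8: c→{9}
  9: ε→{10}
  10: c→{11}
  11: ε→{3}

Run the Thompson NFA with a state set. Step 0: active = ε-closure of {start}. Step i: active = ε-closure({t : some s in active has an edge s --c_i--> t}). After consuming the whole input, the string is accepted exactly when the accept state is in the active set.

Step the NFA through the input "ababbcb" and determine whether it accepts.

Answer: REJECT

Derivation:
start: ε-closure({0}) = {0,1,2,3,4,5,6,8}
'a' @ 1: {}  — state set empty
rest 'babbcb' ignored (set empty)
end set {} — state 1 not in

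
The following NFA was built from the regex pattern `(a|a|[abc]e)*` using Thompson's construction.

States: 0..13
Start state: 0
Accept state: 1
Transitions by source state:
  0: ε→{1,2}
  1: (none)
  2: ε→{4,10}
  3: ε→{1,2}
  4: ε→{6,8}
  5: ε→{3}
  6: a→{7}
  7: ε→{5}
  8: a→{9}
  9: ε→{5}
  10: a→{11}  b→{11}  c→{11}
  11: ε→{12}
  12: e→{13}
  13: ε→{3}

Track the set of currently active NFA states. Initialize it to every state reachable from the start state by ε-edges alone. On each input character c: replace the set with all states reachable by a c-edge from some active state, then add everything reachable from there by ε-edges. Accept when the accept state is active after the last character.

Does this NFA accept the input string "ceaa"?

Answer: ACCEPT

Steps:
S₀ = ε-closure({0}) = {0,1,2,4,6,8,10}
'c' @ 1: {11,12}
'e' @ 2: {1,2,3,4,6,8,10,13}  ✓accept
'a' @ 3: {1,2,3,4,5,6,7,8,9,10,11,12}  ✓accept
'a' @ 4: {1,2,3,4,5,6,7,8,9,10,11,12}  ✓accept
final: {1,2,3,4,5,6,7,8,9,10,11,12}; accept 1 in set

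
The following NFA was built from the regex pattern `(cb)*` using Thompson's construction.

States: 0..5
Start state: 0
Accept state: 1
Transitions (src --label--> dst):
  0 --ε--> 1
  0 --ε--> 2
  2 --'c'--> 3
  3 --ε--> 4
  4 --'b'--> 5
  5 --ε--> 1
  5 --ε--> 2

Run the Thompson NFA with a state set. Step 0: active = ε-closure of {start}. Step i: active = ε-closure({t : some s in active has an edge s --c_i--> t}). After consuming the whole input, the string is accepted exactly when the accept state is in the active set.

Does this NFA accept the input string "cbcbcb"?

S₀ = ε-closure({0}) = {0,1,2}
'c' @ 1: {3,4}
'b' @ 2: {1,2,5}  ✓accept
'c' @ 3: {3,4}
'b' @ 4: {1,2,5}  ✓accept
'c' @ 5: {3,4}
'b' @ 6: {1,2,5}  ✓accept
after full input: {1,2,5}  (accept=1 in)

Answer: ACCEPT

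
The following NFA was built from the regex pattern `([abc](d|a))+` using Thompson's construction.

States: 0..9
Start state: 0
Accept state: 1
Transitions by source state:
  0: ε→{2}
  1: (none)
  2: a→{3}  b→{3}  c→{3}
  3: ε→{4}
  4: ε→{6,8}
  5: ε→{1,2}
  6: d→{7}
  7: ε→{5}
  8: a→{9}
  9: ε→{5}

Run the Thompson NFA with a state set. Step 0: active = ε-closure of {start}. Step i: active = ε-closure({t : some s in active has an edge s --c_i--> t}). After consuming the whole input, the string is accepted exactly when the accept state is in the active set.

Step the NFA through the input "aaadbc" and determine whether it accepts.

Answer: REJECT

Derivation:
initial (ε-close {0}): {0,2}
'a' @ 1: {3,4,6,8}
'a' @ 2: {1,2,5,9}  ✓accept
'a' @ 3: {3,4,6,8}
'd' @ 4: {1,2,5,7}  ✓accept
'b' @ 5: {3,4,6,8}
'c' @ 6: {}  — dead — no transitions
final: {}; accept 1 not in set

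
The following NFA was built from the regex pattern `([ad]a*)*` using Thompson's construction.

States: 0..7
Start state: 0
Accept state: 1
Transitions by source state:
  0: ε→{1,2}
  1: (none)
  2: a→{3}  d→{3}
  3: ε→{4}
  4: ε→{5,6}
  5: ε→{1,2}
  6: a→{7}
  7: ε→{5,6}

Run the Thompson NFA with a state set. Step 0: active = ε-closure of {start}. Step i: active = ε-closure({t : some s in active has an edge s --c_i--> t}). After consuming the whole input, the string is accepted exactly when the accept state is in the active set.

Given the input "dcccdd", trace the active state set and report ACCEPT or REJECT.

Answer: REJECT

Derivation:
S₀ = ε-closure({0}) = {0,1,2}
'd' @ 1: {1,2,3,4,5,6}  (accept∈set)
'c' @ 2: {}  — no active states
rest 'ccdd' ignored (set empty)
after full input: {}  (accept=1 not in)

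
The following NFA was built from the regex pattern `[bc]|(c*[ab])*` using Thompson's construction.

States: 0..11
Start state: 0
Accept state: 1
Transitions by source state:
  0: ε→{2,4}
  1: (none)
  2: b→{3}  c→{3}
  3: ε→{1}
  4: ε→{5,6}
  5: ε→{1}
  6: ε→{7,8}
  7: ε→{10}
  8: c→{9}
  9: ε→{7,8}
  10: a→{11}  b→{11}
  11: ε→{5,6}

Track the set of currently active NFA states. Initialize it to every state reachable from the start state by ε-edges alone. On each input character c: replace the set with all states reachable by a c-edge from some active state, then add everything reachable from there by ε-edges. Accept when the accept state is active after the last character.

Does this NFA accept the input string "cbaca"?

Answer: ACCEPT

Derivation:
start: ε-closure({0}) = {0,1,2,4,5,6,7,8,10}
'c' @ 1: {1,3,7,8,9,10}  [accepting]
'b' @ 2: {1,5,6,7,8,10,11}  [accepting]
'a' @ 3: {1,5,6,7,8,10,11}  [accepting]
'c' @ 4: {7,8,9,10}
'a' @ 5: {1,5,6,7,8,10,11}  [accepting]
final: {1,5,6,7,8,10,11}; accept 1 in set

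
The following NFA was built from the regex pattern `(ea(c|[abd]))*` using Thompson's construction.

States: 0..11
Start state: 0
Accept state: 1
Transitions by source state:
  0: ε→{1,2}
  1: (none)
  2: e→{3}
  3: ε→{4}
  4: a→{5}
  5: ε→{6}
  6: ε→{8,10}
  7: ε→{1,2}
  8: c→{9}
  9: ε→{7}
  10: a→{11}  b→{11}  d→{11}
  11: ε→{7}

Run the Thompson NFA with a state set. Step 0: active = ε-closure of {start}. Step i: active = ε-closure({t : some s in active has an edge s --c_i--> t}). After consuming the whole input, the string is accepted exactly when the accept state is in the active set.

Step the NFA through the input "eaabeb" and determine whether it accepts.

start: ε-closure({0}) = {0,1,2}
'e' @ 1: {3,4}
'a' @ 2: {5,6,8,10}
'a' @ 3: {1,2,7,11}  [accepting]
'b' @ 4: {}  — state set empty
rest 'eb' ignored (set empty)
end set {} — state 1 not in

Answer: REJECT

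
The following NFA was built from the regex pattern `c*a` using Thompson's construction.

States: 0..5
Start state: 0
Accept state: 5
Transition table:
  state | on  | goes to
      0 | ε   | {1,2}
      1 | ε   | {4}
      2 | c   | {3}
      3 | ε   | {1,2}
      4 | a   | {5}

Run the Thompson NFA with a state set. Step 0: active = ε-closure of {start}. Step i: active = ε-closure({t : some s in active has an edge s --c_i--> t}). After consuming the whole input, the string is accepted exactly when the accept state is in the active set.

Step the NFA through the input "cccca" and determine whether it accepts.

initial (ε-close {0}): {0,1,2,4}
'c' @ 1: {1,2,3,4}
'c' @ 2: {1,2,3,4}
'c' @ 3: {1,2,3,4}
'c' @ 4: {1,2,3,4}
'a' @ 5: {5}  ✓accept
after full input: {5}  (accept=5 in)

Answer: ACCEPT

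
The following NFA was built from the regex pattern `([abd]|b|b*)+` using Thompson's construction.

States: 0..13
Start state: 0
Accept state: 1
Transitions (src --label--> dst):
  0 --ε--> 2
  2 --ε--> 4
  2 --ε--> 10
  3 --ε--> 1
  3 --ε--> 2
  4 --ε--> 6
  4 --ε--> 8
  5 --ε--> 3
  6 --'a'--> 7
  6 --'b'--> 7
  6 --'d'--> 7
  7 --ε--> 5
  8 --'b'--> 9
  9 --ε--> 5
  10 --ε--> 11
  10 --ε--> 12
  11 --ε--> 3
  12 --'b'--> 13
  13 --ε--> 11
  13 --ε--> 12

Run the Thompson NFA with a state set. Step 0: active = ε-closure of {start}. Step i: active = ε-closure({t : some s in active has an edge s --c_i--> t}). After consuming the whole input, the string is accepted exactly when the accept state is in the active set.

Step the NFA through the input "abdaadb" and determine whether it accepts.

start: ε-closure({0}) = {0,1,2,3,4,6,8,10,11,12}
'a' @ 1: {1,2,3,4,5,6,7,8,10,11,12}  ✓accept
'b' @ 2: {1,2,3,4,5,6,7,8,9,10,11,12,13}  ✓accept
'd' @ 3: {1,2,3,4,5,6,7,8,10,11,12}  ✓accept
'a' @ 4: {1,2,3,4,5,6,7,8,10,11,12}  ✓accept
'a' @ 5: {1,2,3,4,5,6,7,8,10,11,12}  ✓accept
'd' @ 6: {1,2,3,4,5,6,7,8,10,11,12}  ✓accept
'b' @ 7: {1,2,3,4,5,6,7,8,9,10,11,12,13}  ✓accept
end set {1,2,3,4,5,6,7,8,9,10,11,12,13} — state 1 in

Answer: ACCEPT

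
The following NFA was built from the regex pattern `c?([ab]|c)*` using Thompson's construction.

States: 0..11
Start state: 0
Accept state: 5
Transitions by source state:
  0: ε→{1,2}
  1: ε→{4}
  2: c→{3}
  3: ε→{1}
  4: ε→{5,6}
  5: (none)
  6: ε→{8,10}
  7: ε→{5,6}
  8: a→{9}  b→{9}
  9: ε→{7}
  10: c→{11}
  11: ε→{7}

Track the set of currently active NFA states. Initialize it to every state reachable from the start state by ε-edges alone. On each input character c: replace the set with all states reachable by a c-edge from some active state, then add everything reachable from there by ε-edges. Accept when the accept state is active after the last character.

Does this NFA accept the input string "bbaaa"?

start: ε-closure({0}) = {0,1,2,4,5,6,8,10}
'b' @ 1: {5,6,7,8,9,10}  ✓accept
'b' @ 2: {5,6,7,8,9,10}  ✓accept
'a' @ 3: {5,6,7,8,9,10}  ✓accept
'a' @ 4: {5,6,7,8,9,10}  ✓accept
'a' @ 5: {5,6,7,8,9,10}  ✓accept
final: {5,6,7,8,9,10}; accept 5 in set

Answer: ACCEPT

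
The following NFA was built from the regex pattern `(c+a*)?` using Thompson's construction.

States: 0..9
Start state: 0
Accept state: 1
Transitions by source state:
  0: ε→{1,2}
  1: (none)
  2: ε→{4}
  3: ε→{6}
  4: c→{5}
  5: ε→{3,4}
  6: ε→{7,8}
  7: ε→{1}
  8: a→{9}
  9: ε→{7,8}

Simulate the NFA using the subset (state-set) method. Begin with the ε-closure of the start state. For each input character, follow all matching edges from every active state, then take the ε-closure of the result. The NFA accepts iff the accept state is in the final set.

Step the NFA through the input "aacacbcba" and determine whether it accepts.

Answer: REJECT

Trace:
start: ε-closure({0}) = {0,1,2,4}
'a' @ 1: {}  — state set empty
rest 'acacbcba' ignored (set empty)
end set {} — state 1 not in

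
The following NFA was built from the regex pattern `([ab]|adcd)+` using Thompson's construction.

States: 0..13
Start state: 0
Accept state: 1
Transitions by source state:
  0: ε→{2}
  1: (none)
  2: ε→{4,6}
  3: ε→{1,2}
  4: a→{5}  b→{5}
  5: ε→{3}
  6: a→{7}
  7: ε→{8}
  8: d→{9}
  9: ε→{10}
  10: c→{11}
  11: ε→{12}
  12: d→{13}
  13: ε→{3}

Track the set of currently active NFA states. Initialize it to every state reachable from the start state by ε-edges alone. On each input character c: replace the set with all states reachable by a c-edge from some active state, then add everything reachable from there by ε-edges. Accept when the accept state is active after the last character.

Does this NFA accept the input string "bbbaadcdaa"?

Answer: ACCEPT

Derivation:
start: ε-closure({0}) = {0,2,4,6}
'b' @ 1: {1,2,3,4,5,6}  (accept∈set)
'b' @ 2: {1,2,3,4,5,6}  (accept∈set)
'b' @ 3: {1,2,3,4,5,6}  (accept∈set)
'a' @ 4: {1,2,3,4,5,6,7,8}  (accept∈set)
'a' @ 5: {1,2,3,4,5,6,7,8}  (accept∈set)
'd' @ 6: {9,10}
'c' @ 7: {11,12}
'd' @ 8: {1,2,3,4,6,13}  (accept∈set)
'a' @ 9: {1,2,3,4,5,6,7,8}  (accept∈set)
'a' @ 10: {1,2,3,4,5,6,7,8}  (accept∈set)
after full input: {1,2,3,4,5,6,7,8}  (accept=1 in)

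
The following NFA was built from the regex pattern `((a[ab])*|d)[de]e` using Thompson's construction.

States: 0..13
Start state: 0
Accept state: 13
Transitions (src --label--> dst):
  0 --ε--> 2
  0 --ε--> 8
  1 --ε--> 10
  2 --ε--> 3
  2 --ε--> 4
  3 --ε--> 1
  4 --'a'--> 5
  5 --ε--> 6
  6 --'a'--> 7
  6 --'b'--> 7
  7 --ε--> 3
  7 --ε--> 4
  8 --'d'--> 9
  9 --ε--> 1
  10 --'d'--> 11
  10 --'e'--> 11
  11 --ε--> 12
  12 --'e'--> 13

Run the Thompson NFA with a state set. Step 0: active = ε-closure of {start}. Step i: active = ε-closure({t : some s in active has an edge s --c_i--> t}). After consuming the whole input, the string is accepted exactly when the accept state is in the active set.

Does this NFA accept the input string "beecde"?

Answer: REJECT

Steps:
S₀ = ε-closure({0}) = {0,1,2,3,4,8,10}
'b' @ 1: {}  — dead — no transitions
rest 'eecde' ignored (set empty)
end set {} — state 13 not in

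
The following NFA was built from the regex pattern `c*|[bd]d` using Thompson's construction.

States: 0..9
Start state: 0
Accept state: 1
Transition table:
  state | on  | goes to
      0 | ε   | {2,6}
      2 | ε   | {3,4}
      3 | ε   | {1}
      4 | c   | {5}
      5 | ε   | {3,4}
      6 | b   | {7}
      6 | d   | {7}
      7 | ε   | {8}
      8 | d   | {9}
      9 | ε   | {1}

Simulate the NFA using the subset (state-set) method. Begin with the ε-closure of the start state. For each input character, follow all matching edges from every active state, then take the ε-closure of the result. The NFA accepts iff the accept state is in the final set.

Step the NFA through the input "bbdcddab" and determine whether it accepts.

S₀ = ε-closure({0}) = {0,1,2,3,4,6}
'b' @ 1: {7,8}
'b' @ 2: {}  — no active states
rest 'dcddab' ignored (set empty)
after full input: {}  (accept=1 not in)

Answer: REJECT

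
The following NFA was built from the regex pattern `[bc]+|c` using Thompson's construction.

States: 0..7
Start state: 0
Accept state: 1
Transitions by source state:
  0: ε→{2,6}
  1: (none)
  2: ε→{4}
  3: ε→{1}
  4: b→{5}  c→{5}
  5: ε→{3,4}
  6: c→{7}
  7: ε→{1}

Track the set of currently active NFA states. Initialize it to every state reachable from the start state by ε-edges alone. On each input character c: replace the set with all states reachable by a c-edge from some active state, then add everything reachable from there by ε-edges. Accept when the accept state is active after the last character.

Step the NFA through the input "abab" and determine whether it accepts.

Answer: REJECT

Derivation:
S₀ = ε-closure({0}) = {0,2,4,6}
'a' @ 1: {}  — dead — no transitions
rest 'bab' ignored (set empty)
after full input: {}  (accept=1 not in)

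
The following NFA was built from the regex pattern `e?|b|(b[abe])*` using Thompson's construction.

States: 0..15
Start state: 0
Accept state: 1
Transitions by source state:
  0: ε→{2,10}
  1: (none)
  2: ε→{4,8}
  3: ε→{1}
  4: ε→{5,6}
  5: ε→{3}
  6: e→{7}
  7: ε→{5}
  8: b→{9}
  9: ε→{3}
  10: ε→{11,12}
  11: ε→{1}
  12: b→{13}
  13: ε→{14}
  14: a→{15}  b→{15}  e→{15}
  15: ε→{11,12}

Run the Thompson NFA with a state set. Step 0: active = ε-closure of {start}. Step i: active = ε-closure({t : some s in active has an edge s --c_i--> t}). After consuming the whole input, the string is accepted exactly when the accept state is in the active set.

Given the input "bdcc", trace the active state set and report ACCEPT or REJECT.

initial (ε-close {0}): {0,1,2,3,4,5,6,8,10,11,12}
'b' @ 1: {1,3,9,13,14}  (accept∈set)
'd' @ 2: {}  — no active states
rest 'cc' ignored (set empty)
final: {}; accept 1 not in set

Answer: REJECT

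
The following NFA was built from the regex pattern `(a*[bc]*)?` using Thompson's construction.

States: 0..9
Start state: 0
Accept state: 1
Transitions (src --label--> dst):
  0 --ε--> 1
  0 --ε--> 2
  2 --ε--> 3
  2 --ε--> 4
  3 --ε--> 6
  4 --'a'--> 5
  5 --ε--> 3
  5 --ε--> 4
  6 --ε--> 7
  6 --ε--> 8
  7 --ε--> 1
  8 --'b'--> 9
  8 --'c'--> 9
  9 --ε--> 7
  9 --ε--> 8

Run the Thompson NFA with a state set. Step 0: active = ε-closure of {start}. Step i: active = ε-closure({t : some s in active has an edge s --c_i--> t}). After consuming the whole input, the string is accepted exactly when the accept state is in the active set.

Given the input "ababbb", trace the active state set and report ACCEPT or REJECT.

Answer: REJECT

Steps:
start: ε-closure({0}) = {0,1,2,3,4,6,7,8}
'a' @ 1: {1,3,4,5,6,7,8}  (accept∈set)
'b' @ 2: {1,7,8,9}  (accept∈set)
'a' @ 3: {}  — no active states
rest 'bbb' ignored (set empty)
end set {} — state 1 not in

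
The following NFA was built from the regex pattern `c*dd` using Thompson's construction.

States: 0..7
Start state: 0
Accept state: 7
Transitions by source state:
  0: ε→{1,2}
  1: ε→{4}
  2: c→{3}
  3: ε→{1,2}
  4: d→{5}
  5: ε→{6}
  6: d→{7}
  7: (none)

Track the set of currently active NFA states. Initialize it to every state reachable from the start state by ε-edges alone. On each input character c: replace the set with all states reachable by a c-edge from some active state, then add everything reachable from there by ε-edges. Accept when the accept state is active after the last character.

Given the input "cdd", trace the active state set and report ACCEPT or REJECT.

initial (ε-close {0}): {0,1,2,4}
'c' @ 1: {1,2,3,4}
'd' @ 2: {5,6}
'd' @ 3: {7}  (accept∈set)
after full input: {7}  (accept=7 in)

Answer: ACCEPT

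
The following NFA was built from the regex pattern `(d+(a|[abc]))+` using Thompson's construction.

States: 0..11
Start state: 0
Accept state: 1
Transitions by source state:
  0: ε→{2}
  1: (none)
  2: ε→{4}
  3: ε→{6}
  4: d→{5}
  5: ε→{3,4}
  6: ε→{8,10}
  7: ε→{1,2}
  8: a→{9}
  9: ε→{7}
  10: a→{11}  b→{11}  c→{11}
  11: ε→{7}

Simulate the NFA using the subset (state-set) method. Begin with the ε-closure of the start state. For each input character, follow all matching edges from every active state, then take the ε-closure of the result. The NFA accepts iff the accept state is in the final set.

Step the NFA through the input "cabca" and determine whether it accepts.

start: ε-closure({0}) = {0,2,4}
'c' @ 1: {}  — no active states
rest 'abca' ignored (set empty)
end set {} — state 1 not in

Answer: REJECT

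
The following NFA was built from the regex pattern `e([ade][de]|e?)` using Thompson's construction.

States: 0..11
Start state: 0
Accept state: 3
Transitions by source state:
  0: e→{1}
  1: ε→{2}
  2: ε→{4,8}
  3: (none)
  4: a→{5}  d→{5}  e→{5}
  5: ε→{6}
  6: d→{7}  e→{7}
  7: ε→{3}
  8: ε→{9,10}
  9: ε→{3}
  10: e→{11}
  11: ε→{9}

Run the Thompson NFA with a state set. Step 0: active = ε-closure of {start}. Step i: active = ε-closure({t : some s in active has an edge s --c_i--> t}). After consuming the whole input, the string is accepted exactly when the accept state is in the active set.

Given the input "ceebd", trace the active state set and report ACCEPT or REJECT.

Answer: REJECT

Derivation:
initial (ε-close {0}): {0}
'c' @ 1: {}  — no active states
rest 'eebd' ignored (set empty)
final: {}; accept 3 not in set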